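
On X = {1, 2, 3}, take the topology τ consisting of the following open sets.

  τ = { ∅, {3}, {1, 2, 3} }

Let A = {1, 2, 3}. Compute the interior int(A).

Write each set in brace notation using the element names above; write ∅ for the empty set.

{1, 2, 3}

open subsets of A: ∅, {3}, {1, 2, 3}; so int(A) = {1, 2, 3}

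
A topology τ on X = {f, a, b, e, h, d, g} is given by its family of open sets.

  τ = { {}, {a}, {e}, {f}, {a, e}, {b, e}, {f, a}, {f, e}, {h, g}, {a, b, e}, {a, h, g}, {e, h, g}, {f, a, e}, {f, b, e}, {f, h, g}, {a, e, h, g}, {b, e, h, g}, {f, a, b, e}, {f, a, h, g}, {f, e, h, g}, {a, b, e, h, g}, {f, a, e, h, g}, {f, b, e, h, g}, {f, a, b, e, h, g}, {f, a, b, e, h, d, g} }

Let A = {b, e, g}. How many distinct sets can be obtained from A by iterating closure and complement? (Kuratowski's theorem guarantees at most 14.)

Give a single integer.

10

closure: X∖int(X∖A) = X∖{f, a} = {b, e, h, d, g}
Let k=closure and c=complement:
  1. A     = {b, e, g}
  2. kA    = {b, e, h, d, g}
  3. cA    = {f, a, h, d}
  4. ckA   = {f, a}
  5. kcA   = {f, a, h, d, g}
  6. kckA  = {f, a, d}
  7. ckcA  = {b, e}
  8. ckckA = {b, e, h, g}
  9. kckcA = {b, e, d}
  10. ckckcA = {f, a, h, g}
— saturated at 10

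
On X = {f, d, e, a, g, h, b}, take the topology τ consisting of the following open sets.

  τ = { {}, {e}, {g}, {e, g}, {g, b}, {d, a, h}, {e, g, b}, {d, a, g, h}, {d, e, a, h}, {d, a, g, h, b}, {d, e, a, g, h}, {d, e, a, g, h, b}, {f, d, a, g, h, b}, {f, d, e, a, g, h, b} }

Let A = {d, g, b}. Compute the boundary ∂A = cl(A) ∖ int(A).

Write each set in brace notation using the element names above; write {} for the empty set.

{f, d, a, h}

U open, U⊆A: {}, {g}, {g, b}. int(A) = ⋃ = {g, b}
X∖A={f, e, a, h}, int(X∖A)={e}, hence cl(A)={f, d, a, g, h, b}
∂A: remove int from cl → {f, d, a, h}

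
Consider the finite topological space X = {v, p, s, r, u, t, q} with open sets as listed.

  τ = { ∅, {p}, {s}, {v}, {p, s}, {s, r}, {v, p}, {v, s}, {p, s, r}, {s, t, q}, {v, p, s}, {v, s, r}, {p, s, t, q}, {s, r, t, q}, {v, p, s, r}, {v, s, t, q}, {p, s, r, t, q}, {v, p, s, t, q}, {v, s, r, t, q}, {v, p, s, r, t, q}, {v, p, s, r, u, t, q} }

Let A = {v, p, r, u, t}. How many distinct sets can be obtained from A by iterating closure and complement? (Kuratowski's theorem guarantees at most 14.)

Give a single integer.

cl via duality: int({s, q}) = {s}, so X∖{s} = {v, p, r, u, t, q}
Write k for closure, c for complement:
  1. A     = {v, p, r, u, t}
  2. kA    = {v, p, r, u, t, q}
  3. cA    = {s, q}
  4. ckA   = {s}
  5. kcA   = {s, r, u, t, q}
  6. ckcA  = {v, p}
  7. kckcA = {v, p, u}
  8. ckckcA = {s, r, t, q}
applying k or c yields no new set

8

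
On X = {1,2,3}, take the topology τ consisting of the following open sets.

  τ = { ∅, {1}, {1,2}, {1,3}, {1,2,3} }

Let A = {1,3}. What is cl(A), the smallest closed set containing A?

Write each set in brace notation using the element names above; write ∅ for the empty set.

closure: X∖int(X∖A) = X∖∅ = {1,2,3}

{1,2,3}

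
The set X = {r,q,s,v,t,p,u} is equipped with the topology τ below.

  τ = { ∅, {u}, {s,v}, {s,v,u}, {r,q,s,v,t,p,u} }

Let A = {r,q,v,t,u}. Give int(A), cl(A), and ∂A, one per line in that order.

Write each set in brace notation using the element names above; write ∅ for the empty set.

U open, U⊆A: ∅, {u}. int(A) = ⋃ = {u}
X∖A={s,p}, int(X∖A)=∅, hence cl(A)={r,q,s,v,t,p,u}
∂A: remove int from cl → {r,q,s,v,t,p}

int(A) = {u}
cl(A)  = {r,q,s,v,t,p,u}
∂A     = {r,q,s,v,t,p}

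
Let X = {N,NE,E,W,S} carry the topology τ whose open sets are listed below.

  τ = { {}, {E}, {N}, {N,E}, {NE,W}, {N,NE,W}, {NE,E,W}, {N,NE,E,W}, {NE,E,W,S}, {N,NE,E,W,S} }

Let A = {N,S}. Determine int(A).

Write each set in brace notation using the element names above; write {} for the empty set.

{N}

interior: largest open inside A is {N} (from {}, {N})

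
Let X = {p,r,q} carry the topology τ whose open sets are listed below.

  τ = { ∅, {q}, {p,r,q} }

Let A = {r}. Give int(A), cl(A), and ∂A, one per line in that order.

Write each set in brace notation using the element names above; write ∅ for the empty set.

interior: largest open inside A is ∅ (from ∅)
cl via duality: int({p,q}) = {q}, so X∖{q} = {p,r}
cl∖int = {p,r}

int(A) = ∅
cl(A)  = {p,r}
∂A     = {p,r}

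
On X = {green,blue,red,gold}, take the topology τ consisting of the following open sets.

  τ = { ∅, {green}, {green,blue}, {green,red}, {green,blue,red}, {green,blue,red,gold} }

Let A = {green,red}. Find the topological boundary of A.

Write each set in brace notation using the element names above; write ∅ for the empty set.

opens ⊆ A: ∅, {green}, {green,red}; union → int = {green,red}
complement {blue,gold}; its interior ∅; cl(A) = X∖∅ = {green,blue,red,gold}
boundary = {green,blue,red,gold} ∖ {green,red} = {blue,gold}

{blue,gold}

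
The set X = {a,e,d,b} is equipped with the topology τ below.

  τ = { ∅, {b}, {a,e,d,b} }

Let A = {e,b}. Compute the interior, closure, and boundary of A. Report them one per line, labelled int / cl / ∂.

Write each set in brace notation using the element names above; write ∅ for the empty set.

int(A) = {b}
cl(A)  = {a,e,d,b}
∂A     = {a,e,d}

interior: largest open inside A is {b} (from ∅, {b})
cl via duality: int({a,d}) = ∅, so X∖∅ = {a,e,d,b}
cl∖int = {a,e,d}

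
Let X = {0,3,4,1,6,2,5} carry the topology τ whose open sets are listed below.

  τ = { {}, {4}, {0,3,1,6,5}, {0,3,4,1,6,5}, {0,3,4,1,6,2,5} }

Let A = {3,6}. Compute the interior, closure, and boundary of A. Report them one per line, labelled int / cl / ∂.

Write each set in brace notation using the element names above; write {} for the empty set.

int(A) = {}
cl(A)  = {0,3,1,6,2,5}
∂A     = {0,3,1,6,2,5}

U open, U⊆A: {}. int(A) = ⋃ = {}
X∖A={0,4,1,2,5}, int(X∖A)={4}, hence cl(A)={0,3,1,6,2,5}
∂A: remove int from cl → {0,3,1,6,2,5}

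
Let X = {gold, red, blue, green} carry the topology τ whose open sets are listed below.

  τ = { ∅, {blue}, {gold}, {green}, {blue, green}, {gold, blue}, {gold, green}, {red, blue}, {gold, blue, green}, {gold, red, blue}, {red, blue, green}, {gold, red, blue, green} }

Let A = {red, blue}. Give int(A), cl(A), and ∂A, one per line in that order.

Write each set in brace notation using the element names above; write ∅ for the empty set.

U open, U⊆A: ∅, {blue}, {red, blue}. int(A) = ⋃ = {red, blue}
X∖A={gold, green}, int(X∖A)={gold, green}, hence cl(A)={red, blue}
∂A: remove int from cl → ∅

int(A) = {red, blue}
cl(A)  = {red, blue}
∂A     = ∅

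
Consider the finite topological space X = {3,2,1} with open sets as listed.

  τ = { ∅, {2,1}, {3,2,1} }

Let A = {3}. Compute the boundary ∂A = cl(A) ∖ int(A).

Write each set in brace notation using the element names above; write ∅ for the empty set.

{3}

opens ⊆ A: ∅; union → int = ∅
complement {2,1}; its interior {2,1}; cl(A) = X∖{2,1} = {3}
boundary = {3} ∖ ∅ = {3}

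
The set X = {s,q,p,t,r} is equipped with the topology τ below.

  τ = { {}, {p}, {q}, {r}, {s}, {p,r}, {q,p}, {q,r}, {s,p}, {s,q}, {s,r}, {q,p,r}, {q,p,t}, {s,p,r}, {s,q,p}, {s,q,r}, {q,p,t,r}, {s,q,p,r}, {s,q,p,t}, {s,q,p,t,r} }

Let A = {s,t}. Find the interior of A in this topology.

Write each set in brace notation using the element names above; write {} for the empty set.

{s}

opens ⊆ A: {}, {s}; union → int = {s}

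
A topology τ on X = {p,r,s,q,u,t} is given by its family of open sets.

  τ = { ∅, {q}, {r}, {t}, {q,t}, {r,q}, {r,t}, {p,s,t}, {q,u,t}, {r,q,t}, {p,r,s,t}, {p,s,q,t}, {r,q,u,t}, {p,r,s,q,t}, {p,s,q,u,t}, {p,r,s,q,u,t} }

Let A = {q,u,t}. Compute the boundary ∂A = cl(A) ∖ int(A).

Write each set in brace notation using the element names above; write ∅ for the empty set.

opens ⊆ A: ∅, {t}, {q}, {q,t}, {q,u,t}; union → int = {q,u,t}
complement {p,r,s}; its interior {r}; cl(A) = X∖{r} = {p,s,q,u,t}
boundary = {p,s,q,u,t} ∖ {q,u,t} = {p,s}

{p,s}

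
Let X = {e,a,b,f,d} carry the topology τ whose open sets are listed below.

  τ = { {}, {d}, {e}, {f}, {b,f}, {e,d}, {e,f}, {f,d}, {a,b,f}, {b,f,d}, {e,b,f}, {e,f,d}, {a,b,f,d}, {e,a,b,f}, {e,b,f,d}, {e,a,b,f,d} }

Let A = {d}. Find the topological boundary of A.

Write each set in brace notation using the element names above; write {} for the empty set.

U open, U⊆A: {}, {d}. int(A) = ⋃ = {d}
X∖A={e,a,b,f}, int(X∖A)={e,a,b,f}, hence cl(A)={d}
∂A: remove int from cl → {}

{}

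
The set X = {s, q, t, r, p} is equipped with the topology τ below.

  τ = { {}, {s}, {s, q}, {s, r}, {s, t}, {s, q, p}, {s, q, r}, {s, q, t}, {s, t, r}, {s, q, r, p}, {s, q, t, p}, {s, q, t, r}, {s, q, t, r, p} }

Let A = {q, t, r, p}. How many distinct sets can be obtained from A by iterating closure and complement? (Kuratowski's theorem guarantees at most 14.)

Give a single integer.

closure: X∖int(X∖A) = X∖{s} = {q, t, r, p}
Let k=closure and c=complement:
  1. A     = {q, t, r, p}
  2. cA    = {s}
  3. kcA   = {s, q, t, r, p}
  4. ckcA  = {}
— saturated at 4

4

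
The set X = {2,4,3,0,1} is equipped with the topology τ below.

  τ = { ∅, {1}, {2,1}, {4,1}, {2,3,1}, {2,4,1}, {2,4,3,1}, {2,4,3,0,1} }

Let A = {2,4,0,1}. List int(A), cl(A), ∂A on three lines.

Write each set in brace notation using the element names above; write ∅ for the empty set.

int(A) = {2,4,1}
cl(A)  = {2,4,3,0,1}
∂A     = {3,0}

interior: largest open inside A is {2,4,1} (from ∅, {1}, {2,1}, {4,1}, {2,4,1})
cl via duality: int({3}) = ∅, so X∖∅ = {2,4,3,0,1}
cl∖int = {3,0}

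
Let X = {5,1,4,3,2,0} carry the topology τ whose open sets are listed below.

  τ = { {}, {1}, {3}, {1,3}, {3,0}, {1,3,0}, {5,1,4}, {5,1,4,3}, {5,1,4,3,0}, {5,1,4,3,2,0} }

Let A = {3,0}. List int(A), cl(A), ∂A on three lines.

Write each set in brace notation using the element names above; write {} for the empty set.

interior: largest open inside A is {3,0} (from {}, {3}, {3,0})
cl via duality: int({5,1,4,2}) = {5,1,4}, so X∖{5,1,4} = {3,2,0}
cl∖int = {2}

int(A) = {3,0}
cl(A)  = {3,2,0}
∂A     = {2}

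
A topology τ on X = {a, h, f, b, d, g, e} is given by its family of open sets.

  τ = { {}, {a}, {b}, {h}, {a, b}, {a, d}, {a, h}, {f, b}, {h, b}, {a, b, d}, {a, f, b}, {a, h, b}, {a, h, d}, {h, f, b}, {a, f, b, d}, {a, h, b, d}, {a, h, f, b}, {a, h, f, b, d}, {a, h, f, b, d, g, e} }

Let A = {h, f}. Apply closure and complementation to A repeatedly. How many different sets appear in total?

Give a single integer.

cl via duality: int({a, b, d, g, e}) = {a, b, d}, so X∖{a, b, d} = {h, f, g, e}
Write k for closure, c for complement:
  1. A     = {h, f}
  2. kA    = {h, f, g, e}
  3. cA    = {a, b, d, g, e}
  4. ckA   = {a, b, d}
  5. kcA   = {a, f, b, d, g, e}
  6. ckcA  = {h}
  7. kckcA = {h, g, e}
  8. ckckcA = {a, f, b, d}
applying k or c yields no new set

8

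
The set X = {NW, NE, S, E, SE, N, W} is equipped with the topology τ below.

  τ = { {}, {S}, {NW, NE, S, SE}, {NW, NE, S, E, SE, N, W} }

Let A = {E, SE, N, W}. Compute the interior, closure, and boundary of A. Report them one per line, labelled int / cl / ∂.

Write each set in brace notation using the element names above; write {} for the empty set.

int(A) = {}
cl(A)  = {NW, NE, E, SE, N, W}
∂A     = {NW, NE, E, SE, N, W}

open subsets of A: {}; so int(A) = {}
closure: X∖int(X∖A) = X∖{S} = {NW, NE, E, SE, N, W}
∂A = {NW, NE, E, SE, N, W} minus {} = {NW, NE, E, SE, N, W}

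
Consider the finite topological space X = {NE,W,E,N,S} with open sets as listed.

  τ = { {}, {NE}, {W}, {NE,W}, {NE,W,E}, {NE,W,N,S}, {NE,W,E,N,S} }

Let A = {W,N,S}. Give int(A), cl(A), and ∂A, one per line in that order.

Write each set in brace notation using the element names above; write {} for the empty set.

opens ⊆ A: {}, {W}; union → int = {W}
complement {NE,E}; its interior {NE}; cl(A) = X∖{NE} = {W,E,N,S}
boundary = {W,E,N,S} ∖ {W} = {E,N,S}

int(A) = {W}
cl(A)  = {W,E,N,S}
∂A     = {E,N,S}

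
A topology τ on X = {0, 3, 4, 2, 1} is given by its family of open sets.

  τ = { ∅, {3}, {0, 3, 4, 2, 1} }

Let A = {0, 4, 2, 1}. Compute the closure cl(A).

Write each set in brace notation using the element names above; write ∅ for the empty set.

complement {3}; its interior {3}; cl(A) = X∖{3} = {0, 4, 2, 1}

{0, 4, 2, 1}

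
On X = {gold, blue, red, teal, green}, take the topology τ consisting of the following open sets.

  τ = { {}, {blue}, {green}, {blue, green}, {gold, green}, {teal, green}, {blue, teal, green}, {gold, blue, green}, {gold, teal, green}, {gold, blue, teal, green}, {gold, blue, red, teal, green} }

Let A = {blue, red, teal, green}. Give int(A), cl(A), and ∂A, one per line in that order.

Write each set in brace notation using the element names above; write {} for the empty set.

opens ⊆ A: {}, {green}, {blue}, {teal, green}, {blue, green}, {blue, teal, green}; union → int = {blue, teal, green}
complement {gold}; its interior {}; cl(A) = X∖{} = {gold, blue, red, teal, green}
boundary = {gold, blue, red, teal, green} ∖ {blue, teal, green} = {gold, red}

int(A) = {blue, teal, green}
cl(A)  = {gold, blue, red, teal, green}
∂A     = {gold, red}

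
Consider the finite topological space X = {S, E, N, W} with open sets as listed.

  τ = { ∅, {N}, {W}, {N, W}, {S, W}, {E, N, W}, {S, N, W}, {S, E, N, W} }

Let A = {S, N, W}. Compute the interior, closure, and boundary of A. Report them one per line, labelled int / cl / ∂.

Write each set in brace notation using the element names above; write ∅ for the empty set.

int(A) = {S, N, W}
cl(A)  = {S, E, N, W}
∂A     = {E}

U open, U⊆A: ∅, {N}, {W}, {N, W}, {S, W}, {S, N, W}. int(A) = ⋃ = {S, N, W}
X∖A={E}, int(X∖A)=∅, hence cl(A)={S, E, N, W}
∂A: remove int from cl → {E}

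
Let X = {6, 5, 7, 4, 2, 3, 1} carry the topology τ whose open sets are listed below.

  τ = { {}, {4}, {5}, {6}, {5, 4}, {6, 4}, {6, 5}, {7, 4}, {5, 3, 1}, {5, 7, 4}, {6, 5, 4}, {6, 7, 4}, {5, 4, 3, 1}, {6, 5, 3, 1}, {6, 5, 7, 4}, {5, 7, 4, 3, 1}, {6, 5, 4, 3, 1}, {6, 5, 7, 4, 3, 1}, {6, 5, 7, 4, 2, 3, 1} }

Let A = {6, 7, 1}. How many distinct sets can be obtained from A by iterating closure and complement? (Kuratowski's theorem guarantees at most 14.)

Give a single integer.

cl via duality: int({5, 4, 2, 3}) = {5, 4}, so X∖{5, 4} = {6, 7, 2, 3, 1}
Write k for closure, c for complement:
  1. A     = {6, 7, 1}
  2. kA    = {6, 7, 2, 3, 1}
  3. cA    = {5, 4, 2, 3}
  4. ckA   = {5, 4}
  5. kcA   = {5, 7, 4, 2, 3, 1}
  6. ckcA  = {6}
  7. kckcA = {6, 2}
  8. ckckcA = {5, 7, 4, 3, 1}
applying k or c yields no new set

8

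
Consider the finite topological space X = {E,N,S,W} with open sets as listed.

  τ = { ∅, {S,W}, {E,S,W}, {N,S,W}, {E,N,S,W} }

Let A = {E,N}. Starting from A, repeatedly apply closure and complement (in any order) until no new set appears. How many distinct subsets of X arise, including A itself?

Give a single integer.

complement {S,W}; its interior {S,W}; cl(A) = X∖{S,W} = {E,N}
With k = closure, c = complement:
  1. A     = {E,N}
  2. cA    = {S,W}
  3. kcA   = {E,N,S,W}
  4. ckcA  = ∅
k, c of each give nothing new

4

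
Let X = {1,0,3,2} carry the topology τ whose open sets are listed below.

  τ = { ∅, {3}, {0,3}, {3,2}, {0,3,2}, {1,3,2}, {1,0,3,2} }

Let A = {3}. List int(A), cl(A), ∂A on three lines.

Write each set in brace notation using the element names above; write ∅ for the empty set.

opens ⊆ A: ∅, {3}; union → int = {3}
complement {1,0,2}; its interior ∅; cl(A) = X∖∅ = {1,0,3,2}
boundary = {1,0,3,2} ∖ {3} = {1,0,2}

int(A) = {3}
cl(A)  = {1,0,3,2}
∂A     = {1,0,2}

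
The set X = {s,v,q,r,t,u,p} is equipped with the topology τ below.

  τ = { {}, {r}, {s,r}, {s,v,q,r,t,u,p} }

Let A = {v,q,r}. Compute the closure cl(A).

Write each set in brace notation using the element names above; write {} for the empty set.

closure: X∖int(X∖A) = X∖{} = {s,v,q,r,t,u,p}

{s,v,q,r,t,u,p}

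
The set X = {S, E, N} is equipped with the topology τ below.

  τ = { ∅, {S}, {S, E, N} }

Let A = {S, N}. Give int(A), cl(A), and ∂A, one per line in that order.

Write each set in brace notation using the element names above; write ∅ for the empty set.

int(A) = {S}
cl(A)  = {S, E, N}
∂A     = {E, N}

U open, U⊆A: ∅, {S}. int(A) = ⋃ = {S}
X∖A={E}, int(X∖A)=∅, hence cl(A)={S, E, N}
∂A: remove int from cl → {E, N}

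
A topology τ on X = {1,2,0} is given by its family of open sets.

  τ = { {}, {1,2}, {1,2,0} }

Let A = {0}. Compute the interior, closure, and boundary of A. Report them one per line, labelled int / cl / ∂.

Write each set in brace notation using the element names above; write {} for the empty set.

U open, U⊆A: {}. int(A) = ⋃ = {}
X∖A={1,2}, int(X∖A)={1,2}, hence cl(A)={0}
∂A: remove int from cl → {0}

int(A) = {}
cl(A)  = {0}
∂A     = {0}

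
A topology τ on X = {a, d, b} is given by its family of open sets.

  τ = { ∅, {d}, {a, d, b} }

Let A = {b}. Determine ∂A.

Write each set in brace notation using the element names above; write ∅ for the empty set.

interior: largest open inside A is ∅ (from ∅)
cl via duality: int({a, d}) = {d}, so X∖{d} = {a, b}
cl∖int = {a, b}

{a, b}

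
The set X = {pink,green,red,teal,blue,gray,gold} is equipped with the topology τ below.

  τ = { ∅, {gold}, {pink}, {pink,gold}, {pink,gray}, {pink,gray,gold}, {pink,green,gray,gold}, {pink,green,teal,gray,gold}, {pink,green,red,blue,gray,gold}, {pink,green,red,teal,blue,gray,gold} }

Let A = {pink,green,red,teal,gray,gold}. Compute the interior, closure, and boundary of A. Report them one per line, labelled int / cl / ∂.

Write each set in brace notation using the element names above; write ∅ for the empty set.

interior: largest open inside A is {pink,green,teal,gray,gold} (from ∅, {gold}, {pink}, {pink,gray}, {pink,gold}, {pink,gray,gold}, {pink,green,gray,gold}, {pink,green,teal,gray,gold})
cl via duality: int({blue}) = ∅, so X∖∅ = {pink,green,red,teal,blue,gray,gold}
cl∖int = {red,blue}

int(A) = {pink,green,teal,gray,gold}
cl(A)  = {pink,green,red,teal,blue,gray,gold}
∂A     = {red,blue}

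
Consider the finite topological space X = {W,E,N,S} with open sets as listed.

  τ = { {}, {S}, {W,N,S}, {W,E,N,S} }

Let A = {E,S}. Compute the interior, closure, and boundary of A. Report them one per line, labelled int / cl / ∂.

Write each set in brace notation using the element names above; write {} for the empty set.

interior: largest open inside A is {S} (from {}, {S})
cl via duality: int({W,N}) = {}, so X∖{} = {W,E,N,S}
cl∖int = {W,E,N}

int(A) = {S}
cl(A)  = {W,E,N,S}
∂A     = {W,E,N}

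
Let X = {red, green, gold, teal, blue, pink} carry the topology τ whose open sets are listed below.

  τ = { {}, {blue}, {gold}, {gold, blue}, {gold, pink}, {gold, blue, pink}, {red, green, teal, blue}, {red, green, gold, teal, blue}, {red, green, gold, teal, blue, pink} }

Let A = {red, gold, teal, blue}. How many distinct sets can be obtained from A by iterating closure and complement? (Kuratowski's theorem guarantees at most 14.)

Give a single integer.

6

cl via duality: int({green, pink}) = {}, so X∖{} = {red, green, gold, teal, blue, pink}
Write k for closure, c for complement:
  1. A     = {red, gold, teal, blue}
  2. kA    = {red, green, gold, teal, blue, pink}
  3. cA    = {green, pink}
  4. ckA   = {}
  5. kcA   = {red, green, teal, pink}
  6. ckcA  = {gold, blue}
applying k or c yields no new set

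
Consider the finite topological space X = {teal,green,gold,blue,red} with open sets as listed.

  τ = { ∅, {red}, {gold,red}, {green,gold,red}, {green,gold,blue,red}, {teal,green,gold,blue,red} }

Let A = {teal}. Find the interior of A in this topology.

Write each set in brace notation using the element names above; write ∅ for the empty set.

open subsets of A: ∅; so int(A) = ∅

∅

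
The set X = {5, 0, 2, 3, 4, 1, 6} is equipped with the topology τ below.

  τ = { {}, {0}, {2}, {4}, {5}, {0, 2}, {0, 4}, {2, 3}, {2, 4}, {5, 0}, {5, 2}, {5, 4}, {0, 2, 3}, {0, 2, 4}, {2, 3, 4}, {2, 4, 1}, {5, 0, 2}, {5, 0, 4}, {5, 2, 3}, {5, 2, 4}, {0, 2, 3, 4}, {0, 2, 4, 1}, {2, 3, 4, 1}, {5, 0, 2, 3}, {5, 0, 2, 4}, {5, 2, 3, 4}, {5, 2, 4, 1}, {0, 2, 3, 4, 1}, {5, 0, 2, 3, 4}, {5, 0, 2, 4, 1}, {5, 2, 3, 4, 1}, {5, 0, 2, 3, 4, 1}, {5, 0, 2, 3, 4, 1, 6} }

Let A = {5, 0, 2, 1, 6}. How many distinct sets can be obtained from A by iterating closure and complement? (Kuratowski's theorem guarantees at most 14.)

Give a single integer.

complement {3, 4}; its interior {4}; cl(A) = X∖{4} = {5, 0, 2, 3, 1, 6}
With k = closure, c = complement:
  1. A     = {5, 0, 2, 1, 6}
  2. kA    = {5, 0, 2, 3, 1, 6}
  3. cA    = {3, 4}
  4. ckA   = {4}
  5. kcA   = {3, 4, 1, 6}
  6. kckA  = {4, 1, 6}
  7. ckcA  = {5, 0, 2}
  8. ckckA = {5, 0, 2, 3}
k, c of each give nothing new

8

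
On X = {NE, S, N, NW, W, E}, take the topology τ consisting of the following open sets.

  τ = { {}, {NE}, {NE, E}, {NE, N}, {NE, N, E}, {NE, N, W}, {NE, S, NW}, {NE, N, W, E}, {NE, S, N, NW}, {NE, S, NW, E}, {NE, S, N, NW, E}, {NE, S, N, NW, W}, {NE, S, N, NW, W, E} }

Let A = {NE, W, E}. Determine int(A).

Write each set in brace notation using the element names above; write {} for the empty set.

open subsets of A: {}, {NE}, {NE, E}; so int(A) = {NE, E}

{NE, E}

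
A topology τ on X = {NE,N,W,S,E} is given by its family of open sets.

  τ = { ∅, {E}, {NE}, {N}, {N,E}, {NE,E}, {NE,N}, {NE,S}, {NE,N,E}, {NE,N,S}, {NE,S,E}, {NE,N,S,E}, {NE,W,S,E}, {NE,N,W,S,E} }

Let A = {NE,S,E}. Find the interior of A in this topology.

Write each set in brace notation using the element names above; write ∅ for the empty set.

{NE,S,E}

open subsets of A: ∅, {E}, {NE}, {NE,S}, {NE,E}, {NE,S,E}; so int(A) = {NE,S,E}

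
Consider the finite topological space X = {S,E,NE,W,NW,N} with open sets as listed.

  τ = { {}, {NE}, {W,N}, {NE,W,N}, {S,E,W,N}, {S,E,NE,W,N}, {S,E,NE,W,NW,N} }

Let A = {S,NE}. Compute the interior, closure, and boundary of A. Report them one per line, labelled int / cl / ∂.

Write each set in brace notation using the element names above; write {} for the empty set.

U open, U⊆A: {}, {NE}. int(A) = ⋃ = {NE}
X∖A={E,W,NW,N}, int(X∖A)={W,N}, hence cl(A)={S,E,NE,NW}
∂A: remove int from cl → {S,E,NW}

int(A) = {NE}
cl(A)  = {S,E,NE,NW}
∂A     = {S,E,NW}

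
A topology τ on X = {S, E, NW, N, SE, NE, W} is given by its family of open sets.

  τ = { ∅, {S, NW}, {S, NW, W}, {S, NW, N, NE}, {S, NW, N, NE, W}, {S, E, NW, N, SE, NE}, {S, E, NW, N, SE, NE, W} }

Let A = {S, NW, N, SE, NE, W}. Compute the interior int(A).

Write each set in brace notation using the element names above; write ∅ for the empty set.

{S, NW, N, NE, W}

open subsets of A: ∅, {S, NW}, {S, NW, W}, {S, NW, N, NE}, {S, NW, N, NE, W}; so int(A) = {S, NW, N, NE, W}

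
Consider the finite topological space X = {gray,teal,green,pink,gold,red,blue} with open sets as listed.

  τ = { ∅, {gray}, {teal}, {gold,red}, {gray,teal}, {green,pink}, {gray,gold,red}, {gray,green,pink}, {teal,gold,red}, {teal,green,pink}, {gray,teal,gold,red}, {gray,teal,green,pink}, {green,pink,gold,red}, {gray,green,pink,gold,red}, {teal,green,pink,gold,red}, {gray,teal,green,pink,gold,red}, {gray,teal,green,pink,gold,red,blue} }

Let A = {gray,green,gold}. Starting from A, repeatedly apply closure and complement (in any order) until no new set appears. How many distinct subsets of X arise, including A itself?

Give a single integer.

10

X∖A={teal,pink,red,blue}, int(X∖A)={teal}, hence cl(A)={gray,green,pink,gold,red,blue}
Orbit (k=closure, c=complement):
  1. A     = {gray,green,gold}
  2. kA    = {gray,green,pink,gold,red,blue}
  3. cA    = {teal,pink,red,blue}
  4. ckA   = {teal}
  5. kcA   = {teal,green,pink,gold,red,blue}
  6. kckA  = {teal,blue}
  7. ckcA  = {gray}
  8. ckckA = {gray,green,pink,gold,red}
  9. kckcA = {gray,blue}
  10. ckckcA = {teal,green,pink,gold,red}
(closed under both — stop)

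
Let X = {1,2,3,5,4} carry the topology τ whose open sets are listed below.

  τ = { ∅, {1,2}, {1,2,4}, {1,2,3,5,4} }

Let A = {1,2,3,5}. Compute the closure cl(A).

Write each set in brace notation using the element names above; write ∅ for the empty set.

{1,2,3,5,4}

cl via duality: int({4}) = ∅, so X∖∅ = {1,2,3,5,4}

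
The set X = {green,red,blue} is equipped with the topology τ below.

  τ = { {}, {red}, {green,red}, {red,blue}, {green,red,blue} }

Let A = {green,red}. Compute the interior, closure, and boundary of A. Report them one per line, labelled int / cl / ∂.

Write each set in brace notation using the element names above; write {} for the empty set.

U open, U⊆A: {}, {red}, {green,red}. int(A) = ⋃ = {green,red}
X∖A={blue}, int(X∖A)={}, hence cl(A)={green,red,blue}
∂A: remove int from cl → {blue}

int(A) = {green,red}
cl(A)  = {green,red,blue}
∂A     = {blue}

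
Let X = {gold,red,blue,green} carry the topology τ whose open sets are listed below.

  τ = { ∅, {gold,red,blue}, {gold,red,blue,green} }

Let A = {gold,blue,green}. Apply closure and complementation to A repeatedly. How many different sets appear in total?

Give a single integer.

cl via duality: int({red}) = ∅, so X∖∅ = {gold,red,blue,green}
Write k for closure, c for complement:
  1. A     = {gold,blue,green}
  2. kA    = {gold,red,blue,green}
  3. cA    = {red}
  4. ckA   = ∅
applying k or c yields no new set

4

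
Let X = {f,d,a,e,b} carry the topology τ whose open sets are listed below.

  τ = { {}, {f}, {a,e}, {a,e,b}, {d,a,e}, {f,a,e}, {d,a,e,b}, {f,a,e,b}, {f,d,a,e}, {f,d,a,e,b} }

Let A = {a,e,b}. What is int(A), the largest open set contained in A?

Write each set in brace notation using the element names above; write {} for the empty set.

U open, U⊆A: {}, {a,e}, {a,e,b}. int(A) = ⋃ = {a,e,b}

{a,e,b}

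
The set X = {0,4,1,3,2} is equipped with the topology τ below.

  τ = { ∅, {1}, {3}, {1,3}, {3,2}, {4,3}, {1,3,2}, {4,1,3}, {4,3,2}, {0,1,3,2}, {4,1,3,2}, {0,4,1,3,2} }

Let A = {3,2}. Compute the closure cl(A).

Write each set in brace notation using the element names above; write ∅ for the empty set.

{0,4,3,2}

complement {0,4,1}; its interior {1}; cl(A) = X∖{1} = {0,4,3,2}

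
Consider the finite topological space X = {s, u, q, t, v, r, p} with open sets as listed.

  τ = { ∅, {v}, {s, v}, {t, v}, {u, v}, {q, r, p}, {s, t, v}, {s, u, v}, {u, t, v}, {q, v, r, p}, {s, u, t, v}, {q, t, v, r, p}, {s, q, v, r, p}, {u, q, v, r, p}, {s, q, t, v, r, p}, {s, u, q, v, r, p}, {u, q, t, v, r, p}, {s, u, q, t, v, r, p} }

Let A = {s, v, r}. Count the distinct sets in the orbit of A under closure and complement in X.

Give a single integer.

8

X∖A={u, q, t, p}, int(X∖A)=∅, hence cl(A)={s, u, q, t, v, r, p}
Orbit (k=closure, c=complement):
  1. A     = {s, v, r}
  2. kA    = {s, u, q, t, v, r, p}
  3. cA    = {u, q, t, p}
  4. ckA   = ∅
  5. kcA   = {u, q, t, r, p}
  6. ckcA  = {s, v}
  7. kckcA = {s, u, t, v}
  8. ckckcA = {q, r, p}
(closed under both — stop)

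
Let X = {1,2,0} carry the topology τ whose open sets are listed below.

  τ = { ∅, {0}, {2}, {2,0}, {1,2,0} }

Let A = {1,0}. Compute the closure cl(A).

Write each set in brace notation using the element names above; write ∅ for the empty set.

cl via duality: int({2}) = {2}, so X∖{2} = {1,0}

{1,0}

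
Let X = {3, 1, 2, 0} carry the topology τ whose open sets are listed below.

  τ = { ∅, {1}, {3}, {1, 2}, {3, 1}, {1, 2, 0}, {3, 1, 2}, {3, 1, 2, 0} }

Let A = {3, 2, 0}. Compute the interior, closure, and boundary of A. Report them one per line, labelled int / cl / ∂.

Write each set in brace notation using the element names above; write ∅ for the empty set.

int(A) = {3}
cl(A)  = {3, 2, 0}
∂A     = {2, 0}

interior: largest open inside A is {3} (from ∅, {3})
cl via duality: int({1}) = {1}, so X∖{1} = {3, 2, 0}
cl∖int = {2, 0}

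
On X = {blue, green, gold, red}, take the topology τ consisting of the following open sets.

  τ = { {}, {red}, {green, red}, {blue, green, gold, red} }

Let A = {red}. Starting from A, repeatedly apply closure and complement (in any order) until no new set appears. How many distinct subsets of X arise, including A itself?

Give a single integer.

4

X∖A={blue, green, gold}, int(X∖A)={}, hence cl(A)={blue, green, gold, red}
Orbit (k=closure, c=complement):
  1. A     = {red}
  2. kA    = {blue, green, gold, red}
  3. cA    = {blue, green, gold}
  4. ckA   = {}
(closed under both — stop)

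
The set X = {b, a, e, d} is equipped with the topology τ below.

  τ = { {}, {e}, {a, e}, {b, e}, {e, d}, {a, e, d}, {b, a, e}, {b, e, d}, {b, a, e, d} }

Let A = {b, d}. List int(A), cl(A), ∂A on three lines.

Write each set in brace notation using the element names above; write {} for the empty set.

opens ⊆ A: {}; union → int = {}
complement {a, e}; its interior {a, e}; cl(A) = X∖{a, e} = {b, d}
boundary = {b, d} ∖ {} = {b, d}

int(A) = {}
cl(A)  = {b, d}
∂A     = {b, d}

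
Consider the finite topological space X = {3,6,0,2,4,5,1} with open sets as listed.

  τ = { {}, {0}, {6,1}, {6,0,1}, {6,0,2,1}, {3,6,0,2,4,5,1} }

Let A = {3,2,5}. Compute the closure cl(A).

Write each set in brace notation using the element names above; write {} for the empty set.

complement {6,0,4,1}; its interior {6,0,1}; cl(A) = X∖{6,0,1} = {3,2,4,5}

{3,2,4,5}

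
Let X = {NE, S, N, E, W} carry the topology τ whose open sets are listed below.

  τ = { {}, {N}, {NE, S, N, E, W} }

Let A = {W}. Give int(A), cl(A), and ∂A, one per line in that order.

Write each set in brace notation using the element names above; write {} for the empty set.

U open, U⊆A: {}. int(A) = ⋃ = {}
X∖A={NE, S, N, E}, int(X∖A)={N}, hence cl(A)={NE, S, E, W}
∂A: remove int from cl → {NE, S, E, W}

int(A) = {}
cl(A)  = {NE, S, E, W}
∂A     = {NE, S, E, W}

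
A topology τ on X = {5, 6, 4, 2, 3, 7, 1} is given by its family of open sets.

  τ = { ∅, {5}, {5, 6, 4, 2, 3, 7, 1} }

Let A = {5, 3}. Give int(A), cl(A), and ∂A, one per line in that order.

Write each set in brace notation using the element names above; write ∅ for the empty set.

open subsets of A: ∅, {5}; so int(A) = {5}
closure: X∖int(X∖A) = X∖∅ = {5, 6, 4, 2, 3, 7, 1}
∂A = {5, 6, 4, 2, 3, 7, 1} minus {5} = {6, 4, 2, 3, 7, 1}

int(A) = {5}
cl(A)  = {5, 6, 4, 2, 3, 7, 1}
∂A     = {6, 4, 2, 3, 7, 1}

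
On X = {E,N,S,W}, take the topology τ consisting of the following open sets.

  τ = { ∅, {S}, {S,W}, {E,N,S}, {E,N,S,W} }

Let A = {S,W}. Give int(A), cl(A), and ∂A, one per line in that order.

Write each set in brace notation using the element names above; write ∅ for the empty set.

opens ⊆ A: ∅, {S}, {S,W}; union → int = {S,W}
complement {E,N}; its interior ∅; cl(A) = X∖∅ = {E,N,S,W}
boundary = {E,N,S,W} ∖ {S,W} = {E,N}

int(A) = {S,W}
cl(A)  = {E,N,S,W}
∂A     = {E,N}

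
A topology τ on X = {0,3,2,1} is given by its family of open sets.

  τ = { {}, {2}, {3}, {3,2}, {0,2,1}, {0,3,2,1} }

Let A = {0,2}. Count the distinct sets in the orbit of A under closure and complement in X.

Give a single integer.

6

closure: X∖int(X∖A) = X∖{3} = {0,2,1}
Let k=closure and c=complement:
  1. A     = {0,2}
  2. kA    = {0,2,1}
  3. cA    = {3,1}
  4. ckA   = {3}
  5. kcA   = {0,3,1}
  6. ckcA  = {2}
— saturated at 6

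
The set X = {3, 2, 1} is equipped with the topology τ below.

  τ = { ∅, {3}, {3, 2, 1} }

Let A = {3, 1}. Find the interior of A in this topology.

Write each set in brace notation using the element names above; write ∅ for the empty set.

{3}

interior: largest open inside A is {3} (from ∅, {3})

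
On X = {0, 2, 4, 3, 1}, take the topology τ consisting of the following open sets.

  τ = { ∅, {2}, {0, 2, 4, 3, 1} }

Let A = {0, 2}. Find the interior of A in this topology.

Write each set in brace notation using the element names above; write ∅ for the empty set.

{2}

U open, U⊆A: ∅, {2}. int(A) = ⋃ = {2}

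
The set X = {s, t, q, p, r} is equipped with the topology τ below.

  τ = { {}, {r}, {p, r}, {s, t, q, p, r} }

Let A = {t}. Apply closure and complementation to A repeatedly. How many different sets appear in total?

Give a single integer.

6

complement {s, q, p, r}; its interior {p, r}; cl(A) = X∖{p, r} = {s, t, q}
With k = closure, c = complement:
  1. A     = {t}
  2. kA    = {s, t, q}
  3. cA    = {s, q, p, r}
  4. ckA   = {p, r}
  5. kcA   = {s, t, q, p, r}
  6. ckcA  = {}
k, c of each give nothing new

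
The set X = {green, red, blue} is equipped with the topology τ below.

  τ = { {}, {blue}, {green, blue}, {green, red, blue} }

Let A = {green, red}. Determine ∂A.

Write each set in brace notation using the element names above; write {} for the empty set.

U open, U⊆A: {}. int(A) = ⋃ = {}
X∖A={blue}, int(X∖A)={blue}, hence cl(A)={green, red}
∂A: remove int from cl → {green, red}

{green, red}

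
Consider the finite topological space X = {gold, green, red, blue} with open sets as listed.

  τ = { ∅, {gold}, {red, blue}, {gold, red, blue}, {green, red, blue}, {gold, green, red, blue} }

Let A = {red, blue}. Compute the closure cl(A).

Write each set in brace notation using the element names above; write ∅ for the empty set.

complement {gold, green}; its interior {gold}; cl(A) = X∖{gold} = {green, red, blue}

{green, red, blue}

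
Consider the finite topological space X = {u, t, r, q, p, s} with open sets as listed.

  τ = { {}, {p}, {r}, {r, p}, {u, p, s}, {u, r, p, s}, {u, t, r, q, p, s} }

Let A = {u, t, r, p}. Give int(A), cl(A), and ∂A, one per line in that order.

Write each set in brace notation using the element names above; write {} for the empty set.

interior: largest open inside A is {r, p} (from {}, {r}, {p}, {r, p})
cl via duality: int({q, s}) = {}, so X∖{} = {u, t, r, q, p, s}
cl∖int = {u, t, q, s}

int(A) = {r, p}
cl(A)  = {u, t, r, q, p, s}
∂A     = {u, t, q, s}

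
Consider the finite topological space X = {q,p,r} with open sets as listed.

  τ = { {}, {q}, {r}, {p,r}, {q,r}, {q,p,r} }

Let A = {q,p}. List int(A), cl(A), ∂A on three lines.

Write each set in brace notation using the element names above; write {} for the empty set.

interior: largest open inside A is {q} (from {}, {q})
cl via duality: int({r}) = {r}, so X∖{r} = {q,p}
cl∖int = {p}

int(A) = {q}
cl(A)  = {q,p}
∂A     = {p}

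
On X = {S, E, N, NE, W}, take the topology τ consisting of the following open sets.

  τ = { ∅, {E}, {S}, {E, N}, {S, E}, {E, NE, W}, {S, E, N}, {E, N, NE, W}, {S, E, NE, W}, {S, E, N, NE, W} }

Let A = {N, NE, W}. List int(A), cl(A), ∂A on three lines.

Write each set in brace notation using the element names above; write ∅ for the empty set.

int(A) = ∅
cl(A)  = {N, NE, W}
∂A     = {N, NE, W}

opens ⊆ A: ∅; union → int = ∅
complement {S, E}; its interior {S, E}; cl(A) = X∖{S, E} = {N, NE, W}
boundary = {N, NE, W} ∖ ∅ = {N, NE, W}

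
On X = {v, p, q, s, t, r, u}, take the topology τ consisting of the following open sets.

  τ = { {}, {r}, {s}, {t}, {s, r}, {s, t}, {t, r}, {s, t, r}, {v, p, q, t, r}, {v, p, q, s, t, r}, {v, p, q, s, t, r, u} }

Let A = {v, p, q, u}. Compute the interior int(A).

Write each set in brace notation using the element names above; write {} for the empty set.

{}

open subsets of A: {}; so int(A) = {}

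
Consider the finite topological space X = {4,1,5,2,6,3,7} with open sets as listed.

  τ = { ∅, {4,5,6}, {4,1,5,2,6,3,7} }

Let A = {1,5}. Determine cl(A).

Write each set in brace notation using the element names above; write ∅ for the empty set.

{4,1,5,2,6,3,7}

cl via duality: int({4,2,6,3,7}) = ∅, so X∖∅ = {4,1,5,2,6,3,7}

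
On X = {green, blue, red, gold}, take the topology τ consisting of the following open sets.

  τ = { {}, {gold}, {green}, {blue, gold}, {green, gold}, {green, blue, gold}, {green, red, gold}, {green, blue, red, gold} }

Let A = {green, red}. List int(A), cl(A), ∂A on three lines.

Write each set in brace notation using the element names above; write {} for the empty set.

int(A) = {green}
cl(A)  = {green, red}
∂A     = {red}

interior: largest open inside A is {green} (from {}, {green})
cl via duality: int({blue, gold}) = {blue, gold}, so X∖{blue, gold} = {green, red}
cl∖int = {red}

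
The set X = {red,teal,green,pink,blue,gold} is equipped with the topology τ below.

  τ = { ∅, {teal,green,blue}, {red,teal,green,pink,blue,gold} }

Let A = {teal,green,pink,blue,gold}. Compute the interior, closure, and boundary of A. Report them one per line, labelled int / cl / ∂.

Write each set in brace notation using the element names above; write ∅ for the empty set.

U open, U⊆A: ∅, {teal,green,blue}. int(A) = ⋃ = {teal,green,blue}
X∖A={red}, int(X∖A)=∅, hence cl(A)={red,teal,green,pink,blue,gold}
∂A: remove int from cl → {red,pink,gold}

int(A) = {teal,green,blue}
cl(A)  = {red,teal,green,pink,blue,gold}
∂A     = {red,pink,gold}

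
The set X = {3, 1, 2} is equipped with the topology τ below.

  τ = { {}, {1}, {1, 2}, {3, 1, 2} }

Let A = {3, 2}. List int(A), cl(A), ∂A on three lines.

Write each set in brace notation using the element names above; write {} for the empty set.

U open, U⊆A: {}. int(A) = ⋃ = {}
X∖A={1}, int(X∖A)={1}, hence cl(A)={3, 2}
∂A: remove int from cl → {3, 2}

int(A) = {}
cl(A)  = {3, 2}
∂A     = {3, 2}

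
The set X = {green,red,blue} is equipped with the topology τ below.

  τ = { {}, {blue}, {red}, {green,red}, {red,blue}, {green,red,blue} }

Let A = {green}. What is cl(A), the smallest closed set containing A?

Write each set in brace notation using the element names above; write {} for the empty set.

cl via duality: int({red,blue}) = {red,blue}, so X∖{red,blue} = {green}

{green}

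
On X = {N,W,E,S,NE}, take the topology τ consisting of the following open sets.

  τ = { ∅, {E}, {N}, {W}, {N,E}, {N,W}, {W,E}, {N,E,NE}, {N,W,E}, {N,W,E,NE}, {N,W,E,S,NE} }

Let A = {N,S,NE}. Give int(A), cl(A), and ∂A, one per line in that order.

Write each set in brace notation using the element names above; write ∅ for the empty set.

int(A) = {N}
cl(A)  = {N,S,NE}
∂A     = {S,NE}

U open, U⊆A: ∅, {N}. int(A) = ⋃ = {N}
X∖A={W,E}, int(X∖A)={W,E}, hence cl(A)={N,S,NE}
∂A: remove int from cl → {S,NE}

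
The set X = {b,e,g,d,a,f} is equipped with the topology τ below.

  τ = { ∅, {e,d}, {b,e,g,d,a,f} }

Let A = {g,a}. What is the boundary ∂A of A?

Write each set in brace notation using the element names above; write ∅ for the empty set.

interior: largest open inside A is ∅ (from ∅)
cl via duality: int({b,e,d,f}) = {e,d}, so X∖{e,d} = {b,g,a,f}
cl∖int = {b,g,a,f}

{b,g,a,f}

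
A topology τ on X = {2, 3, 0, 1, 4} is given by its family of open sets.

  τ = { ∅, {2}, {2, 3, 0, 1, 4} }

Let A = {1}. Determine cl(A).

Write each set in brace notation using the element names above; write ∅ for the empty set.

{3, 0, 1, 4}

closure: X∖int(X∖A) = X∖{2} = {3, 0, 1, 4}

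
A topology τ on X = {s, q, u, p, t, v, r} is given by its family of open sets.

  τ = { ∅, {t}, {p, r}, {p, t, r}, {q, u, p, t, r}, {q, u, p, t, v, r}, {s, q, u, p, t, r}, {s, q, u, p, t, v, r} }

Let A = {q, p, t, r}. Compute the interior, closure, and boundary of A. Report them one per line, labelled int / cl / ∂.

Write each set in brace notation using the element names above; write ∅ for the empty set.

opens ⊆ A: ∅, {t}, {p, r}, {p, t, r}; union → int = {p, t, r}
complement {s, u, v}; its interior ∅; cl(A) = X∖∅ = {s, q, u, p, t, v, r}
boundary = {s, q, u, p, t, v, r} ∖ {p, t, r} = {s, q, u, v}

int(A) = {p, t, r}
cl(A)  = {s, q, u, p, t, v, r}
∂A     = {s, q, u, v}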